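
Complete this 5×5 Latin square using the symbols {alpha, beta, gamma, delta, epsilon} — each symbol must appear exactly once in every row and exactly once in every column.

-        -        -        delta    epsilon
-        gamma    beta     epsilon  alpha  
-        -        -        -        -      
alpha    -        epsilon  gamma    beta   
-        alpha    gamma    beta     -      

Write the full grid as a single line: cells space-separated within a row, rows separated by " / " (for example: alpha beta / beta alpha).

gamma beta alpha delta epsilon / delta gamma beta epsilon alpha / beta epsilon delta alpha gamma / alpha delta epsilon gamma beta / epsilon alpha gamma beta delta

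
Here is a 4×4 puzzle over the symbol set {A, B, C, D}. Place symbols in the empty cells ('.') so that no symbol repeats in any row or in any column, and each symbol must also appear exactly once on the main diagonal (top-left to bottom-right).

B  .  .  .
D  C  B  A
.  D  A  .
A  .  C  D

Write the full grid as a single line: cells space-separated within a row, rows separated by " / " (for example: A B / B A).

At row 1, column 2: row 1 has {B}; column 2 has {C,D}; that leaves A.
At row 1, column 3: row 1 has {A,B}; column 3 has {A,B,C}; that leaves D.
At row 1, column 4: row 1 has {A,B,D}; column 4 has {A,D}; that leaves C.
At row 3, column 1: row 3 has {A,D}; column 1 has {A,B,D}; that leaves C.
At row 3, column 4: row 3 has {A,C,D}; column 4 has {A,C,D}; that leaves B.
At row 4, column 2: row 4 has {A,C,D}; column 2 has {A,C,D}; that leaves B.

B A D C / D C B A / C D A B / A B C D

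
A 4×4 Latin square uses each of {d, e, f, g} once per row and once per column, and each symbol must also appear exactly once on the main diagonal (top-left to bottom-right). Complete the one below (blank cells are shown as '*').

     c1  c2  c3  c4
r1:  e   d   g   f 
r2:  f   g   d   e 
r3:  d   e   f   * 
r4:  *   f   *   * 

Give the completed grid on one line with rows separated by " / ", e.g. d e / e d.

e d g f / f g d e / d e f g / g f e d

row 3 has {d,e,f}; column 4 has {e,f} — only g is left for (r3,c4).
row 4 has {f}; column 1 has {d,e,f} — only g is left for (r4,c1).
row 4 has {f,g}; column 3 has {d,f,g} — only e is left for (r4,c3).
row 4 has {e,f,g}; column 4 has {e,f,g}; the diagonal has {e,f,g} — only d is left for (r4,c4).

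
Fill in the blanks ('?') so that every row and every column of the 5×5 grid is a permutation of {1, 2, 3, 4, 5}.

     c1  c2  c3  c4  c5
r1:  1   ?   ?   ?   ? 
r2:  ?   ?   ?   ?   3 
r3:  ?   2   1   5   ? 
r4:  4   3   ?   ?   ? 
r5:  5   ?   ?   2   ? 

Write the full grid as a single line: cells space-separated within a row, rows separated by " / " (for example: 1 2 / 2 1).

(r2,c1) = 2
(r3,c1) = 3
(r3,c5) = 4
(r4,c4) = 1
(r5,c5) = 1
(r2,c4) = 4
(r5,c2) = 4
(r5,c3) = 3
(r1,c2) = 5
(r1,c4) = 3
(r1,c5) = 2
(r2,c2) = 1
(r2,c3) = 5
(r4,c3) = 2
(r4,c5) = 5
(r1,c3) = 4

1 5 4 3 2 / 2 1 5 4 3 / 3 2 1 5 4 / 4 3 2 1 5 / 5 4 3 2 1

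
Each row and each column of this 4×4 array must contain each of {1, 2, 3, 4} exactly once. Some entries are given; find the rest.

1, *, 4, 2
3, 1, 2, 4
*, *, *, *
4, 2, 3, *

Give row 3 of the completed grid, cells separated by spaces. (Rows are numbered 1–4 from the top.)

2 4 1 3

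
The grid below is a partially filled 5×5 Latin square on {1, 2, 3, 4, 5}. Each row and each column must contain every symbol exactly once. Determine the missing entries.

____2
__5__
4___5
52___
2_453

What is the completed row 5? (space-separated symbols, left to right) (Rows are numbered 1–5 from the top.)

2 1 4 5 3

(r5,c2): row 5 has {2,3,4,5}; column 2 has {2}, so it must be 1.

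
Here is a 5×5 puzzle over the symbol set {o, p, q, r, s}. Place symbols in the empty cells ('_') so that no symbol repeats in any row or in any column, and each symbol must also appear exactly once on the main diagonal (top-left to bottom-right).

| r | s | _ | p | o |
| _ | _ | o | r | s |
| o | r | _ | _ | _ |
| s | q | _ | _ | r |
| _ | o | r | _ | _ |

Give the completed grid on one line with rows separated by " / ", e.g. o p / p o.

r s q p o / q p o r s / o r s q p / s q p o r / p o r s q

At row 1, column 3: row 1 has {o,p,r,s}; column 3 has {o,r}; that leaves q.
At row 2, column 2: row 2 has {o,r,s}; column 2 has {o,q,r,s}; the diagonal has {r}; that leaves p.
At row 3, column 3: row 3 has {o,r}; column 3 has {o,q,r}; the diagonal has {p,r}; that leaves s.
At row 3, column 4: row 3 has {o,r,s}; column 4 has {p,r}; that leaves q.
At row 3, column 5: row 3 has {o,q,r,s}; column 5 has {o,r,s}; that leaves p.
At row 4, column 3: row 4 has {q,r,s}; column 3 has {o,q,r,s}; that leaves p.
At row 4, column 4: row 4 has {p,q,r,s}; column 4 has {p,q,r}; the diagonal has {p,r,s}; that leaves o.
At row 5, column 4: row 5 has {o,r}; column 4 has {o,p,q,r}; that leaves s.
At row 5, column 5: row 5 has {o,r,s}; column 5 has {o,p,r,s}; the diagonal has {o,p,r,s}; that leaves q.
At row 2, column 1: row 2 has {o,p,r,s}; column 1 has {o,r,s}; that leaves q.
At row 5, column 1: row 5 has {o,q,r,s}; column 1 has {o,q,r,s}; that leaves p.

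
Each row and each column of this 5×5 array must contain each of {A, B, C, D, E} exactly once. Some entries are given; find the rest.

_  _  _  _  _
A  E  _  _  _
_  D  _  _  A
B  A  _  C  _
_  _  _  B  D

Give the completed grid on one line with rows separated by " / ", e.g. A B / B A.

D B E A C / A E C D B / C D B E A / B A D C E / E C A B D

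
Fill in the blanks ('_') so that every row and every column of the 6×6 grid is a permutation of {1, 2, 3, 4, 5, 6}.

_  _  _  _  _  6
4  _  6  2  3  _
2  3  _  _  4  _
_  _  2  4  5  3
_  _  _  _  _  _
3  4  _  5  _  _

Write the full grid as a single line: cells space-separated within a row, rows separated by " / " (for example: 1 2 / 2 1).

5 2 4 3 1 6 / 4 1 6 2 3 5 / 2 3 5 6 4 1 / 1 6 2 4 5 3 / 6 5 3 1 2 4 / 3 4 1 5 6 2

At row 6, column 3: row 6 has {3,4,5}; column 3 has {2,6}; that leaves 1.
At row 6, column 6: row 6 has {1,3,4,5}; column 6 has {3,6}; that leaves 2.
At row 3, column 3: row 3 has {2,3,4}; column 3 has {1,2,6}; that leaves 5.
At row 3, column 6: row 3 has {2,3,4,5}; column 6 has {2,3,6}; that leaves 1.
At row 6, column 5: row 6 has {1,2,3,4,5}; column 5 has {3,4,5}; that leaves 6.
At row 2, column 6: row 2 has {2,3,4,6}; column 6 has {1,2,3,6}; that leaves 5.
At row 3, column 4: row 3 has {1,2,3,4,5}; column 4 has {2,4,5}; that leaves 6.
At row 5, column 6: row 5 is empty so far; column 6 has {1,2,3,5,6}; that leaves 4.
At row 2, column 2: row 2 has {2,3,4,5,6}; column 2 has {3,4}; that leaves 1.
At row 4, column 2: row 4 has {2,3,4,5}; column 2 has {1,3,4}; that leaves 6.
At row 5, column 3: row 5 has {4}; column 3 has {1,2,5,6}; that leaves 3.
At row 5, column 4: row 5 has {3,4}; column 4 has {2,4,5,6}; that leaves 1.
At row 5, column 5: row 5 has {1,3,4}; column 5 has {3,4,5,6}; that leaves 2.
At row 1, column 3: row 1 has {6}; column 3 has {1,2,3,5,6}; that leaves 4.
At row 1, column 4: row 1 has {4,6}; column 4 has {1,2,4,5,6}; that leaves 3.
At row 1, column 5: row 1 has {3,4,6}; column 5 has {2,3,4,5,6}; that leaves 1.
At row 4, column 1: row 4 has {2,3,4,5,6}; column 1 has {2,3,4}; that leaves 1.
At row 5, column 2: row 5 has {1,2,3,4}; column 2 has {1,3,4,6}; that leaves 5.
At row 1, column 1: row 1 has {1,3,4,6}; column 1 has {1,2,3,4}; that leaves 5.
At row 1, column 2: row 1 has {1,3,4,5,6}; column 2 has {1,3,4,5,6}; that leaves 2.
At row 5, column 1: row 5 has {1,2,3,4,5}; column 1 has {1,2,3,4,5}; that leaves 6.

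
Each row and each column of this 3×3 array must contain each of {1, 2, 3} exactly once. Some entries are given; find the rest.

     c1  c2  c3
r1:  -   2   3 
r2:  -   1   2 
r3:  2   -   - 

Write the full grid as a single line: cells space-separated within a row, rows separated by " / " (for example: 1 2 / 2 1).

1 2 3 / 3 1 2 / 2 3 1

Cell (r1,c1): row 1 has {2,3}; column 1 has {2} → 1.
Cell (r2,c1): row 2 has {1,2}; column 1 has {1,2} → 3.
Cell (r3,c2): row 3 has {2}; column 2 has {1,2} → 3.
Cell (r3,c3): row 3 has {2,3}; column 3 has {2,3} → 1.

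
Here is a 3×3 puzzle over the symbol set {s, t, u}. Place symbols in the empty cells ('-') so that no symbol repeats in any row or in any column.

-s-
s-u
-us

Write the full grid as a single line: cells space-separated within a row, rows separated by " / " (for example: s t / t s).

u s t / s t u / t u s

(r1,c3) = t
(r2,c2) = t
(r3,c1) = t
(r1,c1) = u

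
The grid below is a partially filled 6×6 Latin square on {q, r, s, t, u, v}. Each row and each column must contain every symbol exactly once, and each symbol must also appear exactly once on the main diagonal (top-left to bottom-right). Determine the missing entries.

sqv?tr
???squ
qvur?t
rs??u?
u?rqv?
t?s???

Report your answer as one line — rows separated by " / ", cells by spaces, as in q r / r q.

s q v u t r / v r t s q u / q v u r s t / r s q t u v / u t r q v s / t u s v r q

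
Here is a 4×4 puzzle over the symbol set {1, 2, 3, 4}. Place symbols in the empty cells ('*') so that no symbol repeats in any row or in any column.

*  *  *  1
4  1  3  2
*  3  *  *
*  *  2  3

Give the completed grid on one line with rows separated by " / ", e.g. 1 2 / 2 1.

3 2 4 1 / 4 1 3 2 / 2 3 1 4 / 1 4 2 3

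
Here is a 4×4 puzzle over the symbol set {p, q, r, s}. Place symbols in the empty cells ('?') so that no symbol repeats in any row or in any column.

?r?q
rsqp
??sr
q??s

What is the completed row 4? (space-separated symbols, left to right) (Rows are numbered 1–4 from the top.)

q p r s

Cell (r1,c3): row 1 has {q,r}; column 3 has {q,s} → p.
Cell (r3,c1): row 3 has {r,s}; column 1 has {q,r} → p.
Cell (r3,c2): row 3 has {p,r,s}; column 2 has {r,s} → q.
Cell (r4,c2): row 4 has {q,s}; column 2 has {q,r,s} → p.
Cell (r4,c3): row 4 has {p,q,s}; column 3 has {p,q,s} → r.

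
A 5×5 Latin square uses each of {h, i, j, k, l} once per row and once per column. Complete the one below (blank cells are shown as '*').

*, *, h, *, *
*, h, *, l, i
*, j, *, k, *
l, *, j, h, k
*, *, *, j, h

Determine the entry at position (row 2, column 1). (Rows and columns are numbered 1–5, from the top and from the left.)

j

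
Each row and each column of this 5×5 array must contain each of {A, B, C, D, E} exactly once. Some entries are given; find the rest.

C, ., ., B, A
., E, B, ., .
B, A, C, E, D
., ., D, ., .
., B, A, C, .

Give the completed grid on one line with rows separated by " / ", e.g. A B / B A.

At row 1, column 2: row 1 has {A,B,C}; column 2 has {A,B,E}; that leaves D.
At row 1, column 3: row 1 has {A,B,C,D}; column 3 has {A,B,C,D}; that leaves E.
At row 2, column 5: row 2 has {B,E}; column 5 has {A,D}; that leaves C.
At row 4, column 2: row 4 has {D}; column 2 has {A,B,D,E}; that leaves C.
At row 4, column 4: row 4 has {C,D}; column 4 has {B,C,E}; that leaves A.
At row 5, column 5: row 5 has {A,B,C}; column 5 has {A,C,D}; that leaves E.
At row 2, column 4: row 2 has {B,C,E}; column 4 has {A,B,C,E}; that leaves D.
At row 4, column 1: row 4 has {A,C,D}; column 1 has {B,C}; that leaves E.
At row 4, column 5: row 4 has {A,C,D,E}; column 5 has {A,C,D,E}; that leaves B.
At row 5, column 1: row 5 has {A,B,C,E}; column 1 has {B,C,E}; that leaves D.
At row 2, column 1: row 2 has {B,C,D,E}; column 1 has {B,C,D,E}; that leaves A.

C D E B A / A E B D C / B A C E D / E C D A B / D B A C E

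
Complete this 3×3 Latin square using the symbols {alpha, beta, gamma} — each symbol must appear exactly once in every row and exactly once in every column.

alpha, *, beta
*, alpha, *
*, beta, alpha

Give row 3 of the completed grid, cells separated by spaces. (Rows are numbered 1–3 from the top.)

gamma beta alpha

(r1,c2) = gamma
(r2,c3) = gamma
(r3,c1) = gamma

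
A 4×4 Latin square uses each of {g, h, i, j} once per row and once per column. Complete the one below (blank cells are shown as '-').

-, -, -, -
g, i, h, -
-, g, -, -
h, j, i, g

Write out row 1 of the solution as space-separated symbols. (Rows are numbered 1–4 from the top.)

j h g i

Cell (r1,c2): row 1 is empty so far; column 2 has {g,i,j} → h.
Cell (r2,c4): row 2 has {g,h,i}; column 4 has {g} → j.
Cell (r3,c3): row 3 has {g}; column 3 has {h,i} → j.
Cell (r1,c3): row 1 has {h}; column 3 has {h,i,j} → g.
Cell (r1,c4): row 1 has {g,h}; column 4 has {g,j} → i.
Cell (r3,c1): row 3 has {g,j}; column 1 has {g,h} → i.
Cell (r3,c4): row 3 has {g,i,j}; column 4 has {g,i,j} → h.
Cell (r1,c1): row 1 has {g,h,i}; column 1 has {g,h,i} → j.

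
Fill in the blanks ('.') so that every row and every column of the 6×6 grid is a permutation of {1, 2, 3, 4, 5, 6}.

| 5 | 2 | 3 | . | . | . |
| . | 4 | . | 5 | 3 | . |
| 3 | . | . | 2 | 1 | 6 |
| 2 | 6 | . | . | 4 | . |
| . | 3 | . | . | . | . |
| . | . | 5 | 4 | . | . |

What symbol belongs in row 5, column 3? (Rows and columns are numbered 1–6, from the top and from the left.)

(r1,c5) = 6
(r3,c2) = 5
(r3,c3) = 4
(r4,c3) = 1
(r4,c4) = 3
(r4,c6) = 5
(r6,c2) = 1
(r6,c5) = 2
(r6,c6) = 3
(r1,c4) = 1
(r1,c6) = 4
(r5,c4) = 6
(r5,c5) = 5
(r6,c1) = 6
(r2,c1) = 1
(r2,c6) = 2
(r5,c1) = 4
(r5,c3) = 2

2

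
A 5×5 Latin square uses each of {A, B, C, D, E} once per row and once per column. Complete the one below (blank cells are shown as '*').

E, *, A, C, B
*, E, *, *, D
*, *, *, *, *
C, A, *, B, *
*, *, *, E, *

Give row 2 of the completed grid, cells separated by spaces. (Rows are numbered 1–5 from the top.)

B E C A D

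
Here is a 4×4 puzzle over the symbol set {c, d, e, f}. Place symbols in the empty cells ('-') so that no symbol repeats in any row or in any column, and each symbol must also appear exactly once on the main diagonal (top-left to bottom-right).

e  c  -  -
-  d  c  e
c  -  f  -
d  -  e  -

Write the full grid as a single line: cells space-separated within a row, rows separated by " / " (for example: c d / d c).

(r1,c3) = d
(r1,c4) = f
(r2,c1) = f
(r3,c2) = e
(r3,c4) = d
(r4,c2) = f
(r4,c4) = c

e c d f / f d c e / c e f d / d f e c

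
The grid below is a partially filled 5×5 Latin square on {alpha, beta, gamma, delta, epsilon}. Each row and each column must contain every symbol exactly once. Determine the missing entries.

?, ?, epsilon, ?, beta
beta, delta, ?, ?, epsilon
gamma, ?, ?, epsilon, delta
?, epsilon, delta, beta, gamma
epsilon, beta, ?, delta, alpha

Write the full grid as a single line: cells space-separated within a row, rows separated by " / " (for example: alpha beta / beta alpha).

(r3,c2) = alpha
(r3,c3) = beta
(r4,c1) = alpha
(r5,c3) = gamma
(r1,c1) = delta
(r1,c2) = gamma
(r1,c4) = alpha
(r2,c3) = alpha
(r2,c4) = gamma

delta gamma epsilon alpha beta / beta delta alpha gamma epsilon / gamma alpha beta epsilon delta / alpha epsilon delta beta gamma / epsilon beta gamma delta alpha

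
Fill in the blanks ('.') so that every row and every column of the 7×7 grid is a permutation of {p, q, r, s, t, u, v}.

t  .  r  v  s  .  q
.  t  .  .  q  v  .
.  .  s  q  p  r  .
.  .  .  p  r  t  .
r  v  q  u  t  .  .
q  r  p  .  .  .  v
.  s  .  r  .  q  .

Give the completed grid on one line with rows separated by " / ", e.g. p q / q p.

(r2,c3) = u
(r2,c4) = s
(r3,c2) = u
(r3,c7) = t
(r4,c2) = q
(r4,c3) = v
(r6,c4) = t
(r6,c5) = u
(r6,c6) = s
(r7,c3) = t
(r7,c5) = v
(r1,c2) = p
(r1,c6) = u
(r2,c1) = p
(r2,c7) = r
(r3,c1) = v
(r5,c6) = p
(r5,c7) = s
(r7,c1) = u
(r7,c7) = p
(r4,c1) = s
(r4,c7) = u

t p r v s u q / p t u s q v r / v u s q p r t / s q v p r t u / r v q u t p s / q r p t u s v / u s t r v q p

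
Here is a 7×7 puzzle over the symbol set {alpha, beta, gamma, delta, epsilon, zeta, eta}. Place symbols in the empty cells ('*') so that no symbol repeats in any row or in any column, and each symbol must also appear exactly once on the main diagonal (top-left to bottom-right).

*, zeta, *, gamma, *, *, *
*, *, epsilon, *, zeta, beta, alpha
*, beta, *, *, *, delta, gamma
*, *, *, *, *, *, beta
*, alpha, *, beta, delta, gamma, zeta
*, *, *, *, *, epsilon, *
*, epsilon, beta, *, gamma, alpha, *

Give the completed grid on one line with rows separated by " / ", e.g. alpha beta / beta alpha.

(r1,c6) = eta
(r4,c6) = zeta
(r5,c3) = eta
(r7,c7) = eta
(r2,c2) = gamma
(r4,c4) = alpha
(r5,c1) = epsilon
(r6,c7) = delta
(r1,c1) = beta
(r1,c7) = epsilon
(r3,c3) = zeta
(r6,c2) = eta
(r6,c4) = zeta
(r7,c4) = delta
(r1,c5) = alpha
(r2,c4) = eta
(r3,c4) = epsilon
(r3,c5) = eta
(r4,c2) = delta
(r4,c3) = gamma
(r4,c5) = epsilon
(r6,c3) = alpha
(r6,c5) = beta
(r7,c1) = zeta
(r1,c3) = delta
(r2,c1) = delta
(r3,c1) = alpha
(r4,c1) = eta
(r6,c1) = gamma

beta zeta delta gamma alpha eta epsilon / delta gamma epsilon eta zeta beta alpha / alpha beta zeta epsilon eta delta gamma / eta delta gamma alpha epsilon zeta beta / epsilon alpha eta beta delta gamma zeta / gamma eta alpha zeta beta epsilon delta / zeta epsilon beta delta gamma alpha eta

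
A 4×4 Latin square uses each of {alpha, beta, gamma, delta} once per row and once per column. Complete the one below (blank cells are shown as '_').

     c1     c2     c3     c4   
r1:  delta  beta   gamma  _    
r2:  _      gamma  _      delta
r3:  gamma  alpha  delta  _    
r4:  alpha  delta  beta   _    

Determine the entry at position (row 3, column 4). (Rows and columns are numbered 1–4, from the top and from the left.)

beta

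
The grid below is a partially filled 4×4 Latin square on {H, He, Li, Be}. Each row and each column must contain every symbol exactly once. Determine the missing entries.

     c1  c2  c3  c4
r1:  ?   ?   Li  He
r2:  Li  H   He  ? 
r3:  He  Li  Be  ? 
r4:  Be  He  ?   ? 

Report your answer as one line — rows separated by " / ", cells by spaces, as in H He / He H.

H Be Li He / Li H He Be / He Li Be H / Be He H Li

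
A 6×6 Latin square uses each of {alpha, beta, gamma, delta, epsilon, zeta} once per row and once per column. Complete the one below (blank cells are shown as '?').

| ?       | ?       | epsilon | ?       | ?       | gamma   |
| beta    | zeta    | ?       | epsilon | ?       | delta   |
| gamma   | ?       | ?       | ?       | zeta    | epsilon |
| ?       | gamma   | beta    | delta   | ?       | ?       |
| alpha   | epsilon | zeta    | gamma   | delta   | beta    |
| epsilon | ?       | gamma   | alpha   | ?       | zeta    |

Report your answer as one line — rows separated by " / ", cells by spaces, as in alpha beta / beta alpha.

delta beta epsilon zeta alpha gamma / beta zeta alpha epsilon gamma delta / gamma alpha delta beta zeta epsilon / zeta gamma beta delta epsilon alpha / alpha epsilon zeta gamma delta beta / epsilon delta gamma alpha beta zeta

(r2,c3) = alpha
(r2,c5) = gamma
(r3,c3) = delta
(r3,c4) = beta
(r4,c1) = zeta
(r4,c6) = alpha
(r6,c5) = beta
(r1,c1) = delta
(r1,c4) = zeta
(r1,c5) = alpha
(r3,c2) = alpha
(r4,c5) = epsilon
(r6,c2) = delta
(r1,c2) = beta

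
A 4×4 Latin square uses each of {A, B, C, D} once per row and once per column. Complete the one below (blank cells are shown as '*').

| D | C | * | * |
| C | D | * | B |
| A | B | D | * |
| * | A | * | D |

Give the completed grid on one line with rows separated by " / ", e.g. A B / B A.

Cell (r1,c4): row 1 has {C,D}; column 4 has {B,D} → A.
Cell (r2,c3): row 2 has {B,C,D}; column 3 has {D} → A.
Cell (r3,c4): row 3 has {A,B,D}; column 4 has {A,B,D} → C.
Cell (r4,c1): row 4 has {A,D}; column 1 has {A,C,D} → B.
Cell (r4,c3): row 4 has {A,B,D}; column 3 has {A,D} → C.
Cell (r1,c3): row 1 has {A,C,D}; column 3 has {A,C,D} → B.

D C B A / C D A B / A B D C / B A C D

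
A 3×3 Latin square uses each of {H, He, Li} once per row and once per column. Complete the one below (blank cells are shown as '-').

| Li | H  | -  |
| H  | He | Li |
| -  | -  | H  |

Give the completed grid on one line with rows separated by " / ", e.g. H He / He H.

Li H He / H He Li / He Li H

At row 1, column 3: row 1 has {H,Li}; column 3 has {H,Li}; that leaves He.
At row 3, column 1: row 3 has {H}; column 1 has {H,Li}; that leaves He.
At row 3, column 2: row 3 has {H,He}; column 2 has {H,He}; that leaves Li.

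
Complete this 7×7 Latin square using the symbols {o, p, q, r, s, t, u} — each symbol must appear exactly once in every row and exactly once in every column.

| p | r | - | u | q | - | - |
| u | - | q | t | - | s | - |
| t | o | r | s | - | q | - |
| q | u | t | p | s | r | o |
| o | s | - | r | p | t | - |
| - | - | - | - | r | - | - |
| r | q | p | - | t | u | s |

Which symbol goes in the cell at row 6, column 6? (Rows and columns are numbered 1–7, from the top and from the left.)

p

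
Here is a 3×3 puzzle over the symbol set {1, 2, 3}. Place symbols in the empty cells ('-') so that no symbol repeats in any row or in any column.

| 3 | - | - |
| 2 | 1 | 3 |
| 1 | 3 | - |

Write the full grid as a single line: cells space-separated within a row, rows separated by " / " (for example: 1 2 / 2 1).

3 2 1 / 2 1 3 / 1 3 2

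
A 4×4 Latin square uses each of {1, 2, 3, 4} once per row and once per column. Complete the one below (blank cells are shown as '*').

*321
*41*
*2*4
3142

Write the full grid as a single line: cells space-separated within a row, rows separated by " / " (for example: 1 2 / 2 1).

4 3 2 1 / 2 4 1 3 / 1 2 3 4 / 3 1 4 2

row 1 has {1,2,3}; column 1 has {3} — only 4 is left for (r1,c1).
row 2 has {1,4}; column 1 has {3,4} — only 2 is left for (r2,c1).
row 2 has {1,2,4}; column 4 has {1,2,4} — only 3 is left for (r2,c4).
row 3 has {2,4}; column 1 has {2,3,4} — only 1 is left for (r3,c1).
row 3 has {1,2,4}; column 3 has {1,2,4} — only 3 is left for (r3,c3).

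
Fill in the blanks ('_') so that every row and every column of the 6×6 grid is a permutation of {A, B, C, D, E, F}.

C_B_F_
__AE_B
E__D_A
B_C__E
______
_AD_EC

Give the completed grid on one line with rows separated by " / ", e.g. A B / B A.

C E B A F D / D F A E C B / E C F D B A / B D C F A E / A B E C D F / F A D B E C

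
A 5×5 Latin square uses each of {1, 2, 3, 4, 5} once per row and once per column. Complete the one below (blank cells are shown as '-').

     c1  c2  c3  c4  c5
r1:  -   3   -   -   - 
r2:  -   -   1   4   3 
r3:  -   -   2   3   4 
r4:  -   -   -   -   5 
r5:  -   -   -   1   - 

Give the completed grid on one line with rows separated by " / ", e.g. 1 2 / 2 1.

(r4,c4) = 2
(r5,c5) = 2
(r1,c4) = 5
(r1,c5) = 1
(r1,c3) = 4
(r4,c3) = 3
(r5,c3) = 5
(r1,c1) = 2
(r2,c1) = 5
(r2,c2) = 2
(r3,c1) = 1
(r3,c2) = 5
(r4,c1) = 4
(r4,c2) = 1
(r5,c1) = 3
(r5,c2) = 4

2 3 4 5 1 / 5 2 1 4 3 / 1 5 2 3 4 / 4 1 3 2 5 / 3 4 5 1 2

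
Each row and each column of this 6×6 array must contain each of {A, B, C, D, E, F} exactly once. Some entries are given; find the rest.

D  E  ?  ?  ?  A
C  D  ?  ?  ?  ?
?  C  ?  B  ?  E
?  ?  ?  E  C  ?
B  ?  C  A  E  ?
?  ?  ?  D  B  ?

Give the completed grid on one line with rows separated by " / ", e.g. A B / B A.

D E B C F A / C D E F A B / F C A B D E / A B D E C F / B F C A E D / E A F D B C

(r1,c5) = F
(r2,c4) = F
(r2,c5) = A
(r2,c6) = B
(r3,c5) = D
(r5,c2) = F
(r5,c6) = D
(r6,c2) = A
(r1,c3) = B
(r1,c4) = C
(r2,c3) = E
(r4,c2) = B
(r4,c6) = F
(r6,c3) = F
(r6,c6) = C
(r3,c3) = A
(r4,c1) = A
(r4,c3) = D
(r6,c1) = E
(r3,c1) = F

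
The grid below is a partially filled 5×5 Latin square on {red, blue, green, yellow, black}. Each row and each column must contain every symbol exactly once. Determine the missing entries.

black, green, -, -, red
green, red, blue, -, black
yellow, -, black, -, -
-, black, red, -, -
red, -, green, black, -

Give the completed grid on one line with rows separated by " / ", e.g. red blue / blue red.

Cell (r1,c3): row 1 has {red,green,black}; column 3 has {red,blue,green,black} → yellow.
Cell (r1,c4): row 1 has {red,green,yellow,black}; column 4 has {black} → blue.
Cell (r2,c4): row 2 has {red,blue,green,black}; column 4 has {blue,black} → yellow.
Cell (r3,c2): row 3 has {yellow,black}; column 2 has {red,green,black} → blue.
Cell (r3,c5): row 3 has {blue,yellow,black}; column 5 has {red,black} → green.
Cell (r4,c1): row 4 has {red,black}; column 1 has {red,green,yellow,black} → blue.
Cell (r4,c4): row 4 has {red,blue,black}; column 4 has {blue,yellow,black} → green.
Cell (r4,c5): row 4 has {red,blue,green,black}; column 5 has {red,green,black} → yellow.
Cell (r5,c2): row 5 has {red,green,black}; column 2 has {red,blue,green,black} → yellow.
Cell (r5,c5): row 5 has {red,green,yellow,black}; column 5 has {red,green,yellow,black} → blue.
Cell (r3,c4): row 3 has {blue,green,yellow,black}; column 4 has {blue,green,yellow,black} → red.

black green yellow blue red / green red blue yellow black / yellow blue black red green / blue black red green yellow / red yellow green black blue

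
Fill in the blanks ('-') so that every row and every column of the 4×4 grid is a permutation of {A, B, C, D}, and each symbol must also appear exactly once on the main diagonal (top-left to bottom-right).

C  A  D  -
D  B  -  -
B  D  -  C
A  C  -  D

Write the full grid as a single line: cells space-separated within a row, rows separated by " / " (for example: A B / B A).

C A D B / D B C A / B D A C / A C B D

(r1,c4): row 1 has {A,C,D}; column 4 has {C,D}, so it must be B.
(r2,c4): row 2 has {B,D}; column 4 has {B,C,D}, so it must be A.
(r3,c3): row 3 has {B,C,D}; column 3 has {D}; the diagonal has {B,C,D}, so it must be A.
(r4,c3): row 4 has {A,C,D}; column 3 has {A,D}, so it must be B.
(r2,c3): row 2 has {A,B,D}; column 3 has {A,B,D}, so it must be C.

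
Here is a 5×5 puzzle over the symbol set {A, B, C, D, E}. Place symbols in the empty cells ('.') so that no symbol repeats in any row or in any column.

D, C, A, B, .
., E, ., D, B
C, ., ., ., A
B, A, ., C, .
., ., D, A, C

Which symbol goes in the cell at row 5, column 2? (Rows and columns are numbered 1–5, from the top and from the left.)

At row 1, column 5: row 1 has {A,B,C,D}; column 5 has {A,B,C}; that leaves E.
At row 2, column 1: row 2 has {B,D,E}; column 1 has {B,C,D}; that leaves A.
At row 2, column 3: row 2 has {A,B,D,E}; column 3 has {A,D}; that leaves C.
At row 3, column 4: row 3 has {A,C}; column 4 has {A,B,C,D}; that leaves E.
At row 4, column 3: row 4 has {A,B,C}; column 3 has {A,C,D}; that leaves E.
At row 4, column 5: row 4 has {A,B,C,E}; column 5 has {A,B,C,E}; that leaves D.
At row 5, column 1: row 5 has {A,C,D}; column 1 has {A,B,C,D}; that leaves E.
At row 5, column 2: row 5 has {A,C,D,E}; column 2 has {A,C,E}; that leaves B.

B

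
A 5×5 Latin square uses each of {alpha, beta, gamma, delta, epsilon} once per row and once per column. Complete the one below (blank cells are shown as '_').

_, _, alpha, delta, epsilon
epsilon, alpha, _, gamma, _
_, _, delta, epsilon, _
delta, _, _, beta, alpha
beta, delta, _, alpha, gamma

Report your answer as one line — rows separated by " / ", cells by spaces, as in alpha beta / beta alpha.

At row 1, column 1: row 1 has {alpha,delta,epsilon}; column 1 has {beta,delta,epsilon}; that leaves gamma.
At row 1, column 2: row 1 has {alpha,gamma,delta,epsilon}; column 2 has {alpha,delta}; that leaves beta.
At row 2, column 3: row 2 has {alpha,gamma,epsilon}; column 3 has {alpha,delta}; that leaves beta.
At row 2, column 5: row 2 has {alpha,beta,gamma,epsilon}; column 5 has {alpha,gamma,epsilon}; that leaves delta.
At row 3, column 1: row 3 has {delta,epsilon}; column 1 has {beta,gamma,delta,epsilon}; that leaves alpha.
At row 3, column 2: row 3 has {alpha,delta,epsilon}; column 2 has {alpha,beta,delta}; that leaves gamma.
At row 3, column 5: row 3 has {alpha,gamma,delta,epsilon}; column 5 has {alpha,gamma,delta,epsilon}; that leaves beta.
At row 4, column 2: row 4 has {alpha,beta,delta}; column 2 has {alpha,beta,gamma,delta}; that leaves epsilon.
At row 4, column 3: row 4 has {alpha,beta,delta,epsilon}; column 3 has {alpha,beta,delta}; that leaves gamma.
At row 5, column 3: row 5 has {alpha,beta,gamma,delta}; column 3 has {alpha,beta,gamma,delta}; that leaves epsilon.

gamma beta alpha delta epsilon / epsilon alpha beta gamma delta / alpha gamma delta epsilon beta / delta epsilon gamma beta alpha / beta delta epsilon alpha gamma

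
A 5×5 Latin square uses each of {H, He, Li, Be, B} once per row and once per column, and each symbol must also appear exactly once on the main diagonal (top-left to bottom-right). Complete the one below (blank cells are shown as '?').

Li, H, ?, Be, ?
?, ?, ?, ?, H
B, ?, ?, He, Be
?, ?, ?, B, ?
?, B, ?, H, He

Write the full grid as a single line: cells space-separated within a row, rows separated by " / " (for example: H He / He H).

Li H He Be B / He Be B Li H / B Li H He Be / H He Be B Li / Be B Li H He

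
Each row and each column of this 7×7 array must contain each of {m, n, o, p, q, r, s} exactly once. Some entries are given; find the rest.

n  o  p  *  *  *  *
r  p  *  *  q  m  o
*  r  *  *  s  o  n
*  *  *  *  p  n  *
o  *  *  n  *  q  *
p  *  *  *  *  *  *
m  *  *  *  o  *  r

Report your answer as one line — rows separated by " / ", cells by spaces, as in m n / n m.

(r2,c4): row 2 has {m,o,p,q,r}; column 4 has {n}, so it must be s.
(r3,c1): row 3 has {n,o,r,s}; column 1 has {m,n,o,p,r}, so it must be q.
(r3,c3): row 3 has {n,o,q,r,s}; column 3 has {p}, so it must be m.
(r3,c4): row 3 has {m,n,o,q,r,s}; column 4 has {n,s}, so it must be p.
(r4,c1): row 4 has {n,p}; column 1 has {m,n,o,p,q,r}, so it must be s.
(r7,c4): row 7 has {m,o,r}; column 4 has {n,p,s}, so it must be q.
(r2,c3): row 2 has {m,o,p,q,r,s}; column 3 has {m,p}, so it must be n.
(r7,c3): row 7 has {m,o,q,r}; column 3 has {m,n,p}, so it must be s.
(r7,c6): row 7 has {m,o,q,r,s}; column 6 has {m,n,o,q}, so it must be p.
(r5,c3): row 5 has {n,o,q}; column 3 has {m,n,p,s}, so it must be r.
(r5,c5): row 5 has {n,o,q,r}; column 5 has {o,p,q,s}, so it must be m.
(r7,c2): row 7 has {m,o,p,q,r,s}; column 2 has {o,p,r}, so it must be n.
(r1,c5): row 1 has {n,o,p}; column 5 has {m,o,p,q,s}, so it must be r.
(r1,c6): row 1 has {n,o,p,r}; column 6 has {m,n,o,p,q}, so it must be s.
(r5,c2): row 5 has {m,n,o,q,r}; column 2 has {n,o,p,r}, so it must be s.
(r5,c7): row 5 has {m,n,o,q,r,s}; column 7 has {n,o,r}, so it must be p.
(r6,c5): row 6 has {p}; column 5 has {m,o,p,q,r,s}, so it must be n.
(r6,c6): row 6 has {n,p}; column 6 has {m,n,o,p,q,s}, so it must be r.
(r1,c4): row 1 has {n,o,p,r,s}; column 4 has {n,p,q,s}, so it must be m.
(r1,c7): row 1 has {m,n,o,p,r,s}; column 7 has {n,o,p,r}, so it must be q.
(r4,c7): row 4 has {n,p,s}; column 7 has {n,o,p,q,r}, so it must be m.
(r6,c4): row 6 has {n,p,r}; column 4 has {m,n,p,q,s}, so it must be o.
(r6,c7): row 6 has {n,o,p,r}; column 7 has {m,n,o,p,q,r}, so it must be s.
(r4,c2): row 4 has {m,n,p,s}; column 2 has {n,o,p,r,s}, so it must be q.
(r4,c3): row 4 has {m,n,p,q,s}; column 3 has {m,n,p,r,s}, so it must be o.
(r4,c4): row 4 has {m,n,o,p,q,s}; column 4 has {m,n,o,p,q,s}, so it must be r.
(r6,c2): row 6 has {n,o,p,r,s}; column 2 has {n,o,p,q,r,s}, so it must be m.
(r6,c3): row 6 has {m,n,o,p,r,s}; column 3 has {m,n,o,p,r,s}, so it must be q.

n o p m r s q / r p n s q m o / q r m p s o n / s q o r p n m / o s r n m q p / p m q o n r s / m n s q o p r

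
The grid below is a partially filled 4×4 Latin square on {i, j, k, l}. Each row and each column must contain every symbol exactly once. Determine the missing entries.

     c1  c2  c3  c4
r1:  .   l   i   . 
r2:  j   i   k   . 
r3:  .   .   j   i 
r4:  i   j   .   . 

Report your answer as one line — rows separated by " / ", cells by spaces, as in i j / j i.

Cell (r1,c1): row 1 has {i,l}; column 1 has {i,j} → k.
Cell (r1,c4): row 1 has {i,k,l}; column 4 has {i} → j.
Cell (r2,c4): row 2 has {i,j,k}; column 4 has {i,j} → l.
Cell (r3,c1): row 3 has {i,j}; column 1 has {i,j,k} → l.
Cell (r3,c2): row 3 has {i,j,l}; column 2 has {i,j,l} → k.
Cell (r4,c3): row 4 has {i,j}; column 3 has {i,j,k} → l.
Cell (r4,c4): row 4 has {i,j,l}; column 4 has {i,j,l} → k.

k l i j / j i k l / l k j i / i j l k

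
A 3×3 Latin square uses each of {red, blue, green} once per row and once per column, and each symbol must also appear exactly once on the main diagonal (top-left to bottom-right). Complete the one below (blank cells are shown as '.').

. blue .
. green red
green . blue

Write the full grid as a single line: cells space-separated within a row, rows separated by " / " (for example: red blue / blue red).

At row 1, column 1: row 1 has {blue}; column 1 has {green}; the diagonal has {blue,green}; that leaves red.
At row 1, column 3: row 1 has {red,blue}; column 3 has {red,blue}; that leaves green.
At row 2, column 1: row 2 has {red,green}; column 1 has {red,green}; that leaves blue.
At row 3, column 2: row 3 has {blue,green}; column 2 has {blue,green}; that leaves red.

red blue green / blue green red / green red blue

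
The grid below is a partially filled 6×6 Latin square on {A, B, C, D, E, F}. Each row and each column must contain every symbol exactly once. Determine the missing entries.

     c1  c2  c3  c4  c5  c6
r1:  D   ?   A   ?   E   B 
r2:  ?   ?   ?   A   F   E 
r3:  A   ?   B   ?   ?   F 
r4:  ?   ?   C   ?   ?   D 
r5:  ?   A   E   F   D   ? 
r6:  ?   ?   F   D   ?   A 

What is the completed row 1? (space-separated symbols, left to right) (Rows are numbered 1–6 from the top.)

D F A C E B

(r1,c4) = C
(r2,c3) = D
(r3,c4) = E
(r3,c5) = C
(r4,c4) = B
(r4,c5) = A
(r5,c6) = C
(r6,c5) = B
(r1,c2) = F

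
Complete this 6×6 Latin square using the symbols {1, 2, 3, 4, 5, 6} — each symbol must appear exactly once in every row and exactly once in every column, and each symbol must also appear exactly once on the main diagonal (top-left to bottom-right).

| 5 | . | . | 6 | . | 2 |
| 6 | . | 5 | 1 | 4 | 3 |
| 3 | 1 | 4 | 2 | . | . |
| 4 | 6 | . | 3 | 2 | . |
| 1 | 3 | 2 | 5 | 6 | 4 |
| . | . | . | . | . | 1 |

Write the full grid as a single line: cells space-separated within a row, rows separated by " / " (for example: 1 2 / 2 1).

5 4 3 6 1 2 / 6 2 5 1 4 3 / 3 1 4 2 5 6 / 4 6 1 3 2 5 / 1 3 2 5 6 4 / 2 5 6 4 3 1

Cell (r1,c2): row 1 has {2,5,6}; column 2 has {1,3,6} → 4.
Cell (r2,c2): row 2 has {1,3,4,5,6}; column 2 has {1,3,4,6}; the diagonal has {1,3,4,5,6} → 2.
Cell (r3,c5): row 3 has {1,2,3,4}; column 5 has {2,4,6} → 5.
Cell (r3,c6): row 3 has {1,2,3,4,5}; column 6 has {1,2,3,4} → 6.
Cell (r4,c3): row 4 has {2,3,4,6}; column 3 has {2,4,5} → 1.
Cell (r4,c6): row 4 has {1,2,3,4,6}; column 6 has {1,2,3,4,6} → 5.
Cell (r6,c1): row 6 has {1}; column 1 has {1,3,4,5,6} → 2.
Cell (r6,c2): row 6 has {1,2}; column 2 has {1,2,3,4,6} → 5.
Cell (r6,c4): row 6 has {1,2,5}; column 4 has {1,2,3,5,6} → 4.
Cell (r6,c5): row 6 has {1,2,4,5}; column 5 has {2,4,5,6} → 3.
Cell (r1,c3): row 1 has {2,4,5,6}; column 3 has {1,2,4,5} → 3.
Cell (r1,c5): row 1 has {2,3,4,5,6}; column 5 has {2,3,4,5,6} → 1.
Cell (r6,c3): row 6 has {1,2,3,4,5}; column 3 has {1,2,3,4,5} → 6.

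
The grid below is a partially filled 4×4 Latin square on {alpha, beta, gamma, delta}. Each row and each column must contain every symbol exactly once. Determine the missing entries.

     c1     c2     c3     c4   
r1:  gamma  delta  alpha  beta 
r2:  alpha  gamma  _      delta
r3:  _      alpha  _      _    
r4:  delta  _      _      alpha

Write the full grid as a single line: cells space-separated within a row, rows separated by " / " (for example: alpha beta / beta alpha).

gamma delta alpha beta / alpha gamma beta delta / beta alpha delta gamma / delta beta gamma alpha

row 2 has {alpha,gamma,delta}; column 3 has {alpha} — only beta is left for (r2,c3).
row 3 has {alpha}; column 1 has {alpha,gamma,delta} — only beta is left for (r3,c1).
row 3 has {alpha,beta}; column 4 has {alpha,beta,delta} — only gamma is left for (r3,c4).
row 4 has {alpha,delta}; column 2 has {alpha,gamma,delta} — only beta is left for (r4,c2).
row 4 has {alpha,beta,delta}; column 3 has {alpha,beta} — only gamma is left for (r4,c3).
row 3 has {alpha,beta,gamma}; column 3 has {alpha,beta,gamma} — only delta is left for (r3,c3).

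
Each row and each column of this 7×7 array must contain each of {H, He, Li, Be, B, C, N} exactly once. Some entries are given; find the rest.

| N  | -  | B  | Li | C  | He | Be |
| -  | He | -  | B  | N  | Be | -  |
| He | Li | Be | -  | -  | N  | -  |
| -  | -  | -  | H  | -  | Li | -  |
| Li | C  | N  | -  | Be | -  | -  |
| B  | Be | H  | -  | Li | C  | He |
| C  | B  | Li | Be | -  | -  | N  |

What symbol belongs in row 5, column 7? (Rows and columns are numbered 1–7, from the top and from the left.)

H

(r1,c2): row 1 has {He,Li,Be,B,C,N}; column 2 has {He,Li,Be,B,C}, so it must be H.
(r2,c1): row 2 has {He,Be,B,N}; column 1 has {He,Li,B,C,N}, so it must be H.
(r2,c3): row 2 has {H,He,Be,B,N}; column 3 has {H,Li,Be,B,N}, so it must be C.
(r2,c7): row 2 has {H,He,Be,B,C,N}; column 7 has {He,Be,N}, so it must be Li.
(r3,c4): row 3 has {He,Li,Be,N}; column 4 has {H,Li,Be,B}, so it must be C.
(r4,c1): row 4 has {H,Li}; column 1 has {H,He,Li,B,C,N}, so it must be Be.
(r4,c2): row 4 has {H,Li,Be}; column 2 has {H,He,Li,Be,B,C}, so it must be N.
(r4,c3): row 4 has {H,Li,Be,N}; column 3 has {H,Li,Be,B,C,N}, so it must be He.
(r4,c5): row 4 has {H,He,Li,Be,N}; column 5 has {Li,Be,C,N}, so it must be B.
(r4,c7): row 4 has {H,He,Li,Be,B,N}; column 7 has {He,Li,Be,N}, so it must be C.
(r5,c4): row 5 has {Li,Be,C,N}; column 4 has {H,Li,Be,B,C}, so it must be He.
(r6,c4): row 6 has {H,He,Li,Be,B,C}; column 4 has {H,He,Li,Be,B,C}, so it must be N.
(r7,c6): row 7 has {Li,Be,B,C,N}; column 6 has {He,Li,Be,C,N}, so it must be H.
(r3,c5): row 3 has {He,Li,Be,C,N}; column 5 has {Li,Be,B,C,N}, so it must be H.
(r3,c7): row 3 has {H,He,Li,Be,C,N}; column 7 has {He,Li,Be,C,N}, so it must be B.
(r5,c6): row 5 has {He,Li,Be,C,N}; column 6 has {H,He,Li,Be,C,N}, so it must be B.
(r5,c7): row 5 has {He,Li,Be,B,C,N}; column 7 has {He,Li,Be,B,C,N}, so it must be H.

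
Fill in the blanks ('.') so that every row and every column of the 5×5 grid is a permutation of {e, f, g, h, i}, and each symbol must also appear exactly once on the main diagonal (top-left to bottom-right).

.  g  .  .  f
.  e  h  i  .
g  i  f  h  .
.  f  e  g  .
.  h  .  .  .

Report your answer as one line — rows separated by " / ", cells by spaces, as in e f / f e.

Cell (r1,c3): row 1 has {f,g}; column 3 has {e,f,h} → i.
Cell (r1,c4): row 1 has {f,g,i}; column 4 has {g,h,i} → e.
Cell (r2,c1): row 2 has {e,h,i}; column 1 has {g} → f.
Cell (r2,c5): row 2 has {e,f,h,i}; column 5 has {f} → g.
Cell (r3,c5): row 3 has {f,g,h,i}; column 5 has {f,g} → e.
Cell (r5,c3): row 5 has {h}; column 3 has {e,f,h,i} → g.
Cell (r5,c4): row 5 has {g,h}; column 4 has {e,g,h,i} → f.
Cell (r5,c5): row 5 has {f,g,h}; column 5 has {e,f,g}; the diagonal has {e,f,g} → i.
Cell (r1,c1): row 1 has {e,f,g,i}; column 1 has {f,g}; the diagonal has {e,f,g,i} → h.
Cell (r4,c1): row 4 has {e,f,g}; column 1 has {f,g,h} → i.
Cell (r4,c5): row 4 has {e,f,g,i}; column 5 has {e,f,g,i} → h.
Cell (r5,c1): row 5 has {f,g,h,i}; column 1 has {f,g,h,i} → e.

h g i e f / f e h i g / g i f h e / i f e g h / e h g f i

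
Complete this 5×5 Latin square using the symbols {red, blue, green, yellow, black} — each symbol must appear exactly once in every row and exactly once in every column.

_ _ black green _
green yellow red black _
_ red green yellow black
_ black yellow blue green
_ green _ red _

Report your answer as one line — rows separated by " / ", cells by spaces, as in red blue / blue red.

yellow blue black green red / green yellow red black blue / blue red green yellow black / red black yellow blue green / black green blue red yellow

(r1,c2) = blue
(r2,c5) = blue
(r3,c1) = blue
(r4,c1) = red
(r5,c3) = blue
(r5,c5) = yellow
(r1,c1) = yellow
(r1,c5) = red
(r5,c1) = black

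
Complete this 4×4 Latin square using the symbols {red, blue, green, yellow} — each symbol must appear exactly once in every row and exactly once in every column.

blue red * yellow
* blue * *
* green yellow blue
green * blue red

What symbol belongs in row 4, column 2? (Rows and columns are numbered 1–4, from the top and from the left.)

(r1,c3) = green
(r2,c3) = red
(r2,c4) = green
(r3,c1) = red
(r4,c2) = yellow

yellow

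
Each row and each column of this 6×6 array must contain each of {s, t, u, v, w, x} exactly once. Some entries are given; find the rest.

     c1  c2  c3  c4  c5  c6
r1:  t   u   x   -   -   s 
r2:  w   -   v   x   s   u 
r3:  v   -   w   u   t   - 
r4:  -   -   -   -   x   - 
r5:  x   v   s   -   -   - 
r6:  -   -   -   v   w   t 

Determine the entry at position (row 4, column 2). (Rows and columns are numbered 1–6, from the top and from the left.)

w

At row 1, column 4: row 1 has {s,t,u,x}; column 4 has {u,v,x}; that leaves w.
At row 1, column 5: row 1 has {s,t,u,w,x}; column 5 has {s,t,w,x}; that leaves v.
At row 2, column 2: row 2 has {s,u,v,w,x}; column 2 has {u,v}; that leaves t.
At row 3, column 6: row 3 has {t,u,v,w}; column 6 has {s,t,u}; that leaves x.
At row 5, column 4: row 5 has {s,v,x}; column 4 has {u,v,w,x}; that leaves t.
At row 5, column 5: row 5 has {s,t,v,x}; column 5 has {s,t,v,w,x}; that leaves u.
At row 5, column 6: row 5 has {s,t,u,v,x}; column 6 has {s,t,u,x}; that leaves w.
At row 6, column 3: row 6 has {t,v,w}; column 3 has {s,v,w,x}; that leaves u.
At row 3, column 2: row 3 has {t,u,v,w,x}; column 2 has {t,u,v}; that leaves s.
At row 4, column 2: row 4 has {x}; column 2 has {s,t,u,v}; that leaves w.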